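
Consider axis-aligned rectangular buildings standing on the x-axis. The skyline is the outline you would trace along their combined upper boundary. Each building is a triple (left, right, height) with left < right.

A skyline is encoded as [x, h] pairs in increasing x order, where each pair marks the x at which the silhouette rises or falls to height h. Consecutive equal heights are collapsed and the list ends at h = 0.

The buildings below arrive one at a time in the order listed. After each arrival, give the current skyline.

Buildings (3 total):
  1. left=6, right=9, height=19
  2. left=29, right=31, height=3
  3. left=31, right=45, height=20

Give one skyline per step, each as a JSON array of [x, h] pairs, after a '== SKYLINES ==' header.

== SKYLINES ==
[[6,19],[9,0]]
[[6,19],[9,0],[29,3],[31,0]]
[[6,19],[9,0],[29,3],[31,20],[45,0]]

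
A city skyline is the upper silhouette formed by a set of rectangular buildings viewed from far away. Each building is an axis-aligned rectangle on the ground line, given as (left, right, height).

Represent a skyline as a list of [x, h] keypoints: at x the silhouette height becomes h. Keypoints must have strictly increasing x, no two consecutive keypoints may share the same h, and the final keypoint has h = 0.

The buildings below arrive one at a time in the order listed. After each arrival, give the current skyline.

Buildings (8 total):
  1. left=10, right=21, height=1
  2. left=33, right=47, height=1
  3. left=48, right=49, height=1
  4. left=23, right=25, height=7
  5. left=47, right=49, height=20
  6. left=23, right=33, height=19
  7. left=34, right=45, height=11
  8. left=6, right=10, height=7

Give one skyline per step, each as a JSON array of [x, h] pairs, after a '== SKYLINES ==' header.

== SKYLINES ==
[[10,1],[21,0]]
[[10,1],[21,0],[33,1],[47,0]]
[[10,1],[21,0],[33,1],[47,0],[48,1],[49,0]]
[[10,1],[21,0],[23,7],[25,0],[33,1],[47,0],[48,1],[49,0]]
[[10,1],[21,0],[23,7],[25,0],[33,1],[47,20],[49,0]]
[[10,1],[21,0],[23,19],[33,1],[47,20],[49,0]]
[[10,1],[21,0],[23,19],[33,1],[34,11],[45,1],[47,20],[49,0]]
[[6,7],[10,1],[21,0],[23,19],[33,1],[34,11],[45,1],[47,20],[49,0]]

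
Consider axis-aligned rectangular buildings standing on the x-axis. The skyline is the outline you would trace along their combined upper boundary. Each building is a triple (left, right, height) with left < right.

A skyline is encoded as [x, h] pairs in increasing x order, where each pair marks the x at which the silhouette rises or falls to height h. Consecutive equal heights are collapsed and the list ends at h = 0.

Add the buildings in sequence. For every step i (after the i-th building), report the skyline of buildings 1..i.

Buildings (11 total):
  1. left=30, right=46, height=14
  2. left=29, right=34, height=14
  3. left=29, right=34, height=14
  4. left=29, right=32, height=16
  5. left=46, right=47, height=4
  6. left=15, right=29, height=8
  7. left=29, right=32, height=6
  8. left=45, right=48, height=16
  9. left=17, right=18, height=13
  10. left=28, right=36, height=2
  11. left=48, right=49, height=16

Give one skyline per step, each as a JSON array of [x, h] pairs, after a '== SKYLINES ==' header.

== SKYLINES ==
[[30,14],[46,0]]
[[29,14],[46,0]]
[[29,14],[46,0]]
[[29,16],[32,14],[46,0]]
[[29,16],[32,14],[46,4],[47,0]]
[[15,8],[29,16],[32,14],[46,4],[47,0]]
[[15,8],[29,16],[32,14],[46,4],[47,0]]
[[15,8],[29,16],[32,14],[45,16],[48,0]]
[[15,8],[17,13],[18,8],[29,16],[32,14],[45,16],[48,0]]
[[15,8],[17,13],[18,8],[29,16],[32,14],[45,16],[48,0]]
[[15,8],[17,13],[18,8],[29,16],[32,14],[45,16],[49,0]]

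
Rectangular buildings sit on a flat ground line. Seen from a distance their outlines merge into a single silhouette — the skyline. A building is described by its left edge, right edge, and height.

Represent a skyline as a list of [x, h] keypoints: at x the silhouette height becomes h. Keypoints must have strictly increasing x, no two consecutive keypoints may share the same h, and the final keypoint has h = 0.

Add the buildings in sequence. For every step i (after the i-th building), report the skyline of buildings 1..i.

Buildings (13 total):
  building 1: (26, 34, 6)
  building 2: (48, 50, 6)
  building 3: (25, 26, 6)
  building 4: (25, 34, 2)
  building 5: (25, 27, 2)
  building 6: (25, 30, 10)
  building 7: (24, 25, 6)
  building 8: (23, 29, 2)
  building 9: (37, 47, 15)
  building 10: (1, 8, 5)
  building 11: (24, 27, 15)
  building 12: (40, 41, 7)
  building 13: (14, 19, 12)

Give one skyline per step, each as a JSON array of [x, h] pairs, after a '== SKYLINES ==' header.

== SKYLINES ==
[[26,6],[34,0]]
[[26,6],[34,0],[48,6],[50,0]]
[[25,6],[34,0],[48,6],[50,0]]
[[25,6],[34,0],[48,6],[50,0]]
[[25,6],[34,0],[48,6],[50,0]]
[[25,10],[30,6],[34,0],[48,6],[50,0]]
[[24,6],[25,10],[30,6],[34,0],[48,6],[50,0]]
[[23,2],[24,6],[25,10],[30,6],[34,0],[48,6],[50,0]]
[[23,2],[24,6],[25,10],[30,6],[34,0],[37,15],[47,0],[48,6],[50,0]]
[[1,5],[8,0],[23,2],[24,6],[25,10],[30,6],[34,0],[37,15],[47,0],[48,6],[50,0]]
[[1,5],[8,0],[23,2],[24,15],[27,10],[30,6],[34,0],[37,15],[47,0],[48,6],[50,0]]
[[1,5],[8,0],[23,2],[24,15],[27,10],[30,6],[34,0],[37,15],[47,0],[48,6],[50,0]]
[[1,5],[8,0],[14,12],[19,0],[23,2],[24,15],[27,10],[30,6],[34,0],[37,15],[47,0],[48,6],[50,0]]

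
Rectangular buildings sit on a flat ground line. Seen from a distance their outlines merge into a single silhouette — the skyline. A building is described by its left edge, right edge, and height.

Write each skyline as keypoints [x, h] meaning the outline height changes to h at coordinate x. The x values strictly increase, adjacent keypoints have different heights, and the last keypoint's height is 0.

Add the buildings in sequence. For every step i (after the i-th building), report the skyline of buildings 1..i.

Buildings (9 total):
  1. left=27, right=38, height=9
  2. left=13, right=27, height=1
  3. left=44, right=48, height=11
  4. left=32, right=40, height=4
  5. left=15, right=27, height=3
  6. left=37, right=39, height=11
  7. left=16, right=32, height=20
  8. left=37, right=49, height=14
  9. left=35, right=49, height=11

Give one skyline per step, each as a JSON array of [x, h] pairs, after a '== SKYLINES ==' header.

== SKYLINES ==
[[27,9],[38,0]]
[[13,1],[27,9],[38,0]]
[[13,1],[27,9],[38,0],[44,11],[48,0]]
[[13,1],[27,9],[38,4],[40,0],[44,11],[48,0]]
[[13,1],[15,3],[27,9],[38,4],[40,0],[44,11],[48,0]]
[[13,1],[15,3],[27,9],[37,11],[39,4],[40,0],[44,11],[48,0]]
[[13,1],[15,3],[16,20],[32,9],[37,11],[39,4],[40,0],[44,11],[48,0]]
[[13,1],[15,3],[16,20],[32,9],[37,14],[49,0]]
[[13,1],[15,3],[16,20],[32,9],[35,11],[37,14],[49,0]]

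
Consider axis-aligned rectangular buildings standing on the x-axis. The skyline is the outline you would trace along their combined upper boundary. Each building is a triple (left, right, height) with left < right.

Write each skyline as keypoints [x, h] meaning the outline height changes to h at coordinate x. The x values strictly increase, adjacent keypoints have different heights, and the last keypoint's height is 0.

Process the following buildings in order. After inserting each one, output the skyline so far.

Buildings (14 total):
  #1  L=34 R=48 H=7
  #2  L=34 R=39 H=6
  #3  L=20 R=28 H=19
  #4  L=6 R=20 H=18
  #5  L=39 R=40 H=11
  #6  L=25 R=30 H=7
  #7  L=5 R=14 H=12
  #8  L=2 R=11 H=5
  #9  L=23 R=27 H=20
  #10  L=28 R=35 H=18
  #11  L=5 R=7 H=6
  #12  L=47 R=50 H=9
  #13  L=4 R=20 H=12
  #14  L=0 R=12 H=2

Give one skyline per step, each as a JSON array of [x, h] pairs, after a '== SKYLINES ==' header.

== SKYLINES ==
[[34,7],[48,0]]
[[34,7],[48,0]]
[[20,19],[28,0],[34,7],[48,0]]
[[6,18],[20,19],[28,0],[34,7],[48,0]]
[[6,18],[20,19],[28,0],[34,7],[39,11],[40,7],[48,0]]
[[6,18],[20,19],[28,7],[30,0],[34,7],[39,11],[40,7],[48,0]]
[[5,12],[6,18],[20,19],[28,7],[30,0],[34,7],[39,11],[40,7],[48,0]]
[[2,5],[5,12],[6,18],[20,19],[28,7],[30,0],[34,7],[39,11],[40,7],[48,0]]
[[2,5],[5,12],[6,18],[20,19],[23,20],[27,19],[28,7],[30,0],[34,7],[39,11],[40,7],[48,0]]
[[2,5],[5,12],[6,18],[20,19],[23,20],[27,19],[28,18],[35,7],[39,11],[40,7],[48,0]]
[[2,5],[5,12],[6,18],[20,19],[23,20],[27,19],[28,18],[35,7],[39,11],[40,7],[48,0]]
[[2,5],[5,12],[6,18],[20,19],[23,20],[27,19],[28,18],[35,7],[39,11],[40,7],[47,9],[50,0]]
[[2,5],[4,12],[6,18],[20,19],[23,20],[27,19],[28,18],[35,7],[39,11],[40,7],[47,9],[50,0]]
[[0,2],[2,5],[4,12],[6,18],[20,19],[23,20],[27,19],[28,18],[35,7],[39,11],[40,7],[47,9],[50,0]]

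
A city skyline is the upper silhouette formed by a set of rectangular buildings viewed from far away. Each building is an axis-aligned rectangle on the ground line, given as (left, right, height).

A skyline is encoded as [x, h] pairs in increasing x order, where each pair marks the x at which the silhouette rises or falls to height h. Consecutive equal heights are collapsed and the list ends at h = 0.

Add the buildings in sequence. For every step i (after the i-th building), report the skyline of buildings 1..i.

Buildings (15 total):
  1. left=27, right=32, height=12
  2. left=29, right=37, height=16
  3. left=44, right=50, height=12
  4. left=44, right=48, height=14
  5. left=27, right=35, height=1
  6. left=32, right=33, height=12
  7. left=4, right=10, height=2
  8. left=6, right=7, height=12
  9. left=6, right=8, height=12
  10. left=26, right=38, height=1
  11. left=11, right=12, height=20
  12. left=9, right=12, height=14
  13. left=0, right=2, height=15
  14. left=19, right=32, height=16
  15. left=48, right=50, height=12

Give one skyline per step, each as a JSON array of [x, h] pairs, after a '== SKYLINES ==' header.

== SKYLINES ==
[[27,12],[32,0]]
[[27,12],[29,16],[37,0]]
[[27,12],[29,16],[37,0],[44,12],[50,0]]
[[27,12],[29,16],[37,0],[44,14],[48,12],[50,0]]
[[27,12],[29,16],[37,0],[44,14],[48,12],[50,0]]
[[27,12],[29,16],[37,0],[44,14],[48,12],[50,0]]
[[4,2],[10,0],[27,12],[29,16],[37,0],[44,14],[48,12],[50,0]]
[[4,2],[6,12],[7,2],[10,0],[27,12],[29,16],[37,0],[44,14],[48,12],[50,0]]
[[4,2],[6,12],[8,2],[10,0],[27,12],[29,16],[37,0],[44,14],[48,12],[50,0]]
[[4,2],[6,12],[8,2],[10,0],[26,1],[27,12],[29,16],[37,1],[38,0],[44,14],[48,12],[50,0]]
[[4,2],[6,12],[8,2],[10,0],[11,20],[12,0],[26,1],[27,12],[29,16],[37,1],[38,0],[44,14],[48,12],[50,0]]
[[4,2],[6,12],[8,2],[9,14],[11,20],[12,0],[26,1],[27,12],[29,16],[37,1],[38,0],[44,14],[48,12],[50,0]]
[[0,15],[2,0],[4,2],[6,12],[8,2],[9,14],[11,20],[12,0],[26,1],[27,12],[29,16],[37,1],[38,0],[44,14],[48,12],[50,0]]
[[0,15],[2,0],[4,2],[6,12],[8,2],[9,14],[11,20],[12,0],[19,16],[37,1],[38,0],[44,14],[48,12],[50,0]]
[[0,15],[2,0],[4,2],[6,12],[8,2],[9,14],[11,20],[12,0],[19,16],[37,1],[38,0],[44,14],[48,12],[50,0]]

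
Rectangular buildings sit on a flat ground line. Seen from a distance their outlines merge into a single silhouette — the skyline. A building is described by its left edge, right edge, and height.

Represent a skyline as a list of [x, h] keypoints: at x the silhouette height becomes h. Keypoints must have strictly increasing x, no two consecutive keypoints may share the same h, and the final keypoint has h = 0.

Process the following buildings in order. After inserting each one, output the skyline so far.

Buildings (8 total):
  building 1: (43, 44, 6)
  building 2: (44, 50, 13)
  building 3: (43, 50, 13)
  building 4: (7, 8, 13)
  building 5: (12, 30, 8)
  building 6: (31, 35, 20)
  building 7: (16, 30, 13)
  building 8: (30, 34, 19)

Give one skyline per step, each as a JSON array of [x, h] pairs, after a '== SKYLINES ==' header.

== SKYLINES ==
[[43,6],[44,0]]
[[43,6],[44,13],[50,0]]
[[43,13],[50,0]]
[[7,13],[8,0],[43,13],[50,0]]
[[7,13],[8,0],[12,8],[30,0],[43,13],[50,0]]
[[7,13],[8,0],[12,8],[30,0],[31,20],[35,0],[43,13],[50,0]]
[[7,13],[8,0],[12,8],[16,13],[30,0],[31,20],[35,0],[43,13],[50,0]]
[[7,13],[8,0],[12,8],[16,13],[30,19],[31,20],[35,0],[43,13],[50,0]]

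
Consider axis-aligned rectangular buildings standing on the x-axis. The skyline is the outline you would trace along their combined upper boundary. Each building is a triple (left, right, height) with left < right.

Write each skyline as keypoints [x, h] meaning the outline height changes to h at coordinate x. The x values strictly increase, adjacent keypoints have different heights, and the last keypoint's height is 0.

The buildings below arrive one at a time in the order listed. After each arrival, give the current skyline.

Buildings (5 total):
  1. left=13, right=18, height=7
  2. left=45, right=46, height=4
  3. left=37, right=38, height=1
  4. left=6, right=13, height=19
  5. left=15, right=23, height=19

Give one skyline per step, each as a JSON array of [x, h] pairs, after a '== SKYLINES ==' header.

== SKYLINES ==
[[13,7],[18,0]]
[[13,7],[18,0],[45,4],[46,0]]
[[13,7],[18,0],[37,1],[38,0],[45,4],[46,0]]
[[6,19],[13,7],[18,0],[37,1],[38,0],[45,4],[46,0]]
[[6,19],[13,7],[15,19],[23,0],[37,1],[38,0],[45,4],[46,0]]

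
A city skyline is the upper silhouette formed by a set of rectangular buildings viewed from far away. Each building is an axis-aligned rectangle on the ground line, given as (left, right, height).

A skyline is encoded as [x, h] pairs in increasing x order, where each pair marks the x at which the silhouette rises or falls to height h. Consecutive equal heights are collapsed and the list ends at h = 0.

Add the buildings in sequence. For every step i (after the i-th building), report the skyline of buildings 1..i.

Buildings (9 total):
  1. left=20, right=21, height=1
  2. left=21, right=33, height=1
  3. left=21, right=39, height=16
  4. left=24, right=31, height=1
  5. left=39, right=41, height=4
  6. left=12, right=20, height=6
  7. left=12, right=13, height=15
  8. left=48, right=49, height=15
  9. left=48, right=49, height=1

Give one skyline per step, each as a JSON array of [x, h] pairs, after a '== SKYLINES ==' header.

== SKYLINES ==
[[20,1],[21,0]]
[[20,1],[33,0]]
[[20,1],[21,16],[39,0]]
[[20,1],[21,16],[39,0]]
[[20,1],[21,16],[39,4],[41,0]]
[[12,6],[20,1],[21,16],[39,4],[41,0]]
[[12,15],[13,6],[20,1],[21,16],[39,4],[41,0]]
[[12,15],[13,6],[20,1],[21,16],[39,4],[41,0],[48,15],[49,0]]
[[12,15],[13,6],[20,1],[21,16],[39,4],[41,0],[48,15],[49,0]]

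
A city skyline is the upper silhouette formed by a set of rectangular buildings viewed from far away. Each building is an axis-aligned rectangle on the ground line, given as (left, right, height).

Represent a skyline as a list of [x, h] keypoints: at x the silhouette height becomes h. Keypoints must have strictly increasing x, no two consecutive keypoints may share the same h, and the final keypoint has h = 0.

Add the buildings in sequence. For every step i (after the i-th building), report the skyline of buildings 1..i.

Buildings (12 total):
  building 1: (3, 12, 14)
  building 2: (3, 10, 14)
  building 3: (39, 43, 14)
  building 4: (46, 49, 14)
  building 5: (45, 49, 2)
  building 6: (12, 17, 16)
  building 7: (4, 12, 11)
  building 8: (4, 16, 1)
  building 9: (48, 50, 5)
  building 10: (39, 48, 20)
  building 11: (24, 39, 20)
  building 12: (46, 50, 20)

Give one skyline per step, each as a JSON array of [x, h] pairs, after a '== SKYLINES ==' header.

== SKYLINES ==
[[3,14],[12,0]]
[[3,14],[12,0]]
[[3,14],[12,0],[39,14],[43,0]]
[[3,14],[12,0],[39,14],[43,0],[46,14],[49,0]]
[[3,14],[12,0],[39,14],[43,0],[45,2],[46,14],[49,0]]
[[3,14],[12,16],[17,0],[39,14],[43,0],[45,2],[46,14],[49,0]]
[[3,14],[12,16],[17,0],[39,14],[43,0],[45,2],[46,14],[49,0]]
[[3,14],[12,16],[17,0],[39,14],[43,0],[45,2],[46,14],[49,0]]
[[3,14],[12,16],[17,0],[39,14],[43,0],[45,2],[46,14],[49,5],[50,0]]
[[3,14],[12,16],[17,0],[39,20],[48,14],[49,5],[50,0]]
[[3,14],[12,16],[17,0],[24,20],[48,14],[49,5],[50,0]]
[[3,14],[12,16],[17,0],[24,20],[50,0]]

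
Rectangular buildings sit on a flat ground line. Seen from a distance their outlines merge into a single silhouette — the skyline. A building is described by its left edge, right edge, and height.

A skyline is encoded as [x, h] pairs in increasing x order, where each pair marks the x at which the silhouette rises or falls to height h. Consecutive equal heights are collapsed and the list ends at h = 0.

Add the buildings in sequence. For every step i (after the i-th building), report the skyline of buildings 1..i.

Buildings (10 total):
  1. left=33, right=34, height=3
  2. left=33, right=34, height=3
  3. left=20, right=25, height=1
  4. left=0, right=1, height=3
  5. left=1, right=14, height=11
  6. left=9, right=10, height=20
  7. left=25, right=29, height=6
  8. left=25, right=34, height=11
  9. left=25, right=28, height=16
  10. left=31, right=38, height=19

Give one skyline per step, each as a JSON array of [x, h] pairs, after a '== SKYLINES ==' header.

== SKYLINES ==
[[33,3],[34,0]]
[[33,3],[34,0]]
[[20,1],[25,0],[33,3],[34,0]]
[[0,3],[1,0],[20,1],[25,0],[33,3],[34,0]]
[[0,3],[1,11],[14,0],[20,1],[25,0],[33,3],[34,0]]
[[0,3],[1,11],[9,20],[10,11],[14,0],[20,1],[25,0],[33,3],[34,0]]
[[0,3],[1,11],[9,20],[10,11],[14,0],[20,1],[25,6],[29,0],[33,3],[34,0]]
[[0,3],[1,11],[9,20],[10,11],[14,0],[20,1],[25,11],[34,0]]
[[0,3],[1,11],[9,20],[10,11],[14,0],[20,1],[25,16],[28,11],[34,0]]
[[0,3],[1,11],[9,20],[10,11],[14,0],[20,1],[25,16],[28,11],[31,19],[38,0]]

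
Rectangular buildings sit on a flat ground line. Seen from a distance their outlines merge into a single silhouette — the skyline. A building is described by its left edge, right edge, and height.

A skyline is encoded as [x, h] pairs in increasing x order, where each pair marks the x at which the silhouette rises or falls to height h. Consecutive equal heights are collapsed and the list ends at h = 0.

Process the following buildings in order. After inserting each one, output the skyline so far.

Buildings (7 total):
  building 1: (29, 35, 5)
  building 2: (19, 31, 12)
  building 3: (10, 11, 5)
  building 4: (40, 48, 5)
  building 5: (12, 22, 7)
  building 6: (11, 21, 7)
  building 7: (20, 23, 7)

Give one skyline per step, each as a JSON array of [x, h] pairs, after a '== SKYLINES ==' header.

== SKYLINES ==
[[29,5],[35,0]]
[[19,12],[31,5],[35,0]]
[[10,5],[11,0],[19,12],[31,5],[35,0]]
[[10,5],[11,0],[19,12],[31,5],[35,0],[40,5],[48,0]]
[[10,5],[11,0],[12,7],[19,12],[31,5],[35,0],[40,5],[48,0]]
[[10,5],[11,7],[19,12],[31,5],[35,0],[40,5],[48,0]]
[[10,5],[11,7],[19,12],[31,5],[35,0],[40,5],[48,0]]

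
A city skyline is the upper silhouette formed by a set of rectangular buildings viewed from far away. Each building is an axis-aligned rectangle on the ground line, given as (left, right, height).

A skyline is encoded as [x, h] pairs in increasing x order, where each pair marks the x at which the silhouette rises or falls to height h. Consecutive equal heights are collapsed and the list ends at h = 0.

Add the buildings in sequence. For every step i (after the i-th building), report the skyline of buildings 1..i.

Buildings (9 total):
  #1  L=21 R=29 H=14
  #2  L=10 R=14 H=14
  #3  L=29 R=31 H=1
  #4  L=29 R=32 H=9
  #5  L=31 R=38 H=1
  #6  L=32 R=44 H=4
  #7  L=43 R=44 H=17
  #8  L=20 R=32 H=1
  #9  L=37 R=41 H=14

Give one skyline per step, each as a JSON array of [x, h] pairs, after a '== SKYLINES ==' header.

== SKYLINES ==
[[21,14],[29,0]]
[[10,14],[14,0],[21,14],[29,0]]
[[10,14],[14,0],[21,14],[29,1],[31,0]]
[[10,14],[14,0],[21,14],[29,9],[32,0]]
[[10,14],[14,0],[21,14],[29,9],[32,1],[38,0]]
[[10,14],[14,0],[21,14],[29,9],[32,4],[44,0]]
[[10,14],[14,0],[21,14],[29,9],[32,4],[43,17],[44,0]]
[[10,14],[14,0],[20,1],[21,14],[29,9],[32,4],[43,17],[44,0]]
[[10,14],[14,0],[20,1],[21,14],[29,9],[32,4],[37,14],[41,4],[43,17],[44,0]]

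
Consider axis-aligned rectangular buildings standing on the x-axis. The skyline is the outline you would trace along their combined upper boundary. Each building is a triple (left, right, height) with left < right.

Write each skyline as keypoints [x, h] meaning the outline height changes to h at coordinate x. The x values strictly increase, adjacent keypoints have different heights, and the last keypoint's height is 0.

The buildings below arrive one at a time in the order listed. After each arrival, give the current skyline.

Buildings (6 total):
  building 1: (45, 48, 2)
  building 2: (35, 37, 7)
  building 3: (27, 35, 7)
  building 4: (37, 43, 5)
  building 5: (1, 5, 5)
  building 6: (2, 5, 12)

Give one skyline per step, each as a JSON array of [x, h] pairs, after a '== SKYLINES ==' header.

== SKYLINES ==
[[45,2],[48,0]]
[[35,7],[37,0],[45,2],[48,0]]
[[27,7],[37,0],[45,2],[48,0]]
[[27,7],[37,5],[43,0],[45,2],[48,0]]
[[1,5],[5,0],[27,7],[37,5],[43,0],[45,2],[48,0]]
[[1,5],[2,12],[5,0],[27,7],[37,5],[43,0],[45,2],[48,0]]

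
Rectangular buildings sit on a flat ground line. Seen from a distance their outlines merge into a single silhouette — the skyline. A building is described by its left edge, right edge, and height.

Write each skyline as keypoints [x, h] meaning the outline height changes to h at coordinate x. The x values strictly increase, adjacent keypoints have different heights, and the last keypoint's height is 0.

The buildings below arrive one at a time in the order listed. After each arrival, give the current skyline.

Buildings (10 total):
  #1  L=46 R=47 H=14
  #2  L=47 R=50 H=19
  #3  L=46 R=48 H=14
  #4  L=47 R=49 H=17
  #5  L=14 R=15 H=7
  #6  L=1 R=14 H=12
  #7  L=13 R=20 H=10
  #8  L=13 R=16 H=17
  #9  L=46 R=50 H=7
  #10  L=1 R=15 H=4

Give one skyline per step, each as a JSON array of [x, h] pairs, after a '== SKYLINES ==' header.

== SKYLINES ==
[[46,14],[47,0]]
[[46,14],[47,19],[50,0]]
[[46,14],[47,19],[50,0]]
[[46,14],[47,19],[50,0]]
[[14,7],[15,0],[46,14],[47,19],[50,0]]
[[1,12],[14,7],[15,0],[46,14],[47,19],[50,0]]
[[1,12],[14,10],[20,0],[46,14],[47,19],[50,0]]
[[1,12],[13,17],[16,10],[20,0],[46,14],[47,19],[50,0]]
[[1,12],[13,17],[16,10],[20,0],[46,14],[47,19],[50,0]]
[[1,12],[13,17],[16,10],[20,0],[46,14],[47,19],[50,0]]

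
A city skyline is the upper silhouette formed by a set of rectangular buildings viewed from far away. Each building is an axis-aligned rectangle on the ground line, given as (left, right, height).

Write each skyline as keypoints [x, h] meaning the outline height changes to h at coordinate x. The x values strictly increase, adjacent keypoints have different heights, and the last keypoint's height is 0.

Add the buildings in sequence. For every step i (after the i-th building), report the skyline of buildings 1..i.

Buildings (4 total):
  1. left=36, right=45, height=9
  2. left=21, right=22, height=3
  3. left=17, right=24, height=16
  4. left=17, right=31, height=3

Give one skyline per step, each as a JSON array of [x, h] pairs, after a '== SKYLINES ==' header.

== SKYLINES ==
[[36,9],[45,0]]
[[21,3],[22,0],[36,9],[45,0]]
[[17,16],[24,0],[36,9],[45,0]]
[[17,16],[24,3],[31,0],[36,9],[45,0]]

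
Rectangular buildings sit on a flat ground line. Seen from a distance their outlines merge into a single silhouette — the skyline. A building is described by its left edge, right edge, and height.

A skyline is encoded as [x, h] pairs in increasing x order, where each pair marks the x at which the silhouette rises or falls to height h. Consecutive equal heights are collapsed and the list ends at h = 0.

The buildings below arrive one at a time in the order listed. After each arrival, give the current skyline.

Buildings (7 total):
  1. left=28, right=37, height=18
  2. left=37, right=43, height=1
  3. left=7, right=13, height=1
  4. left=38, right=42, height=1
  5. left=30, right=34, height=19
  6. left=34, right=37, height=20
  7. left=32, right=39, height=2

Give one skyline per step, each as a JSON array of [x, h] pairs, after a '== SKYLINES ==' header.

== SKYLINES ==
[[28,18],[37,0]]
[[28,18],[37,1],[43,0]]
[[7,1],[13,0],[28,18],[37,1],[43,0]]
[[7,1],[13,0],[28,18],[37,1],[43,0]]
[[7,1],[13,0],[28,18],[30,19],[34,18],[37,1],[43,0]]
[[7,1],[13,0],[28,18],[30,19],[34,20],[37,1],[43,0]]
[[7,1],[13,0],[28,18],[30,19],[34,20],[37,2],[39,1],[43,0]]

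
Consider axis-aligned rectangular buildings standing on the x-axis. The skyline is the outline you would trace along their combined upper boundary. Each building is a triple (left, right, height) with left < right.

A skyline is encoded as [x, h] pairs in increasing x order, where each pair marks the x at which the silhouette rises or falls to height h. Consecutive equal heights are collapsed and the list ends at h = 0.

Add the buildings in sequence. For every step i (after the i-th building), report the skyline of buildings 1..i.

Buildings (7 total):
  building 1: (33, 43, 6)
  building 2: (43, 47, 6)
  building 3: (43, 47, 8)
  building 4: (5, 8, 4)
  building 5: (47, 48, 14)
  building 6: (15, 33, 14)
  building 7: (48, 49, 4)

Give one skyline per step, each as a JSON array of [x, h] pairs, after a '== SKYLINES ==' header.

== SKYLINES ==
[[33,6],[43,0]]
[[33,6],[47,0]]
[[33,6],[43,8],[47,0]]
[[5,4],[8,0],[33,6],[43,8],[47,0]]
[[5,4],[8,0],[33,6],[43,8],[47,14],[48,0]]
[[5,4],[8,0],[15,14],[33,6],[43,8],[47,14],[48,0]]
[[5,4],[8,0],[15,14],[33,6],[43,8],[47,14],[48,4],[49,0]]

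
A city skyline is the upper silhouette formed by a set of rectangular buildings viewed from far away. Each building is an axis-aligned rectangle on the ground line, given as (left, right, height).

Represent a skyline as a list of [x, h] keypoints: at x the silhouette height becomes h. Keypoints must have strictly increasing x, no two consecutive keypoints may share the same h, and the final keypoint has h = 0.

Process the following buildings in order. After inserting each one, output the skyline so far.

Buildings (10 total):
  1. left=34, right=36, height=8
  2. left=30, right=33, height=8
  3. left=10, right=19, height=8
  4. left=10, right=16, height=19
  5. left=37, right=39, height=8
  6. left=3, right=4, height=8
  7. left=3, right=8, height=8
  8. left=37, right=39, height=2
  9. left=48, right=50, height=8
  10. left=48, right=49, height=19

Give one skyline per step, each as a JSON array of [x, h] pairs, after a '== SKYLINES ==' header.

== SKYLINES ==
[[34,8],[36,0]]
[[30,8],[33,0],[34,8],[36,0]]
[[10,8],[19,0],[30,8],[33,0],[34,8],[36,0]]
[[10,19],[16,8],[19,0],[30,8],[33,0],[34,8],[36,0]]
[[10,19],[16,8],[19,0],[30,8],[33,0],[34,8],[36,0],[37,8],[39,0]]
[[3,8],[4,0],[10,19],[16,8],[19,0],[30,8],[33,0],[34,8],[36,0],[37,8],[39,0]]
[[3,8],[8,0],[10,19],[16,8],[19,0],[30,8],[33,0],[34,8],[36,0],[37,8],[39,0]]
[[3,8],[8,0],[10,19],[16,8],[19,0],[30,8],[33,0],[34,8],[36,0],[37,8],[39,0]]
[[3,8],[8,0],[10,19],[16,8],[19,0],[30,8],[33,0],[34,8],[36,0],[37,8],[39,0],[48,8],[50,0]]
[[3,8],[8,0],[10,19],[16,8],[19,0],[30,8],[33,0],[34,8],[36,0],[37,8],[39,0],[48,19],[49,8],[50,0]]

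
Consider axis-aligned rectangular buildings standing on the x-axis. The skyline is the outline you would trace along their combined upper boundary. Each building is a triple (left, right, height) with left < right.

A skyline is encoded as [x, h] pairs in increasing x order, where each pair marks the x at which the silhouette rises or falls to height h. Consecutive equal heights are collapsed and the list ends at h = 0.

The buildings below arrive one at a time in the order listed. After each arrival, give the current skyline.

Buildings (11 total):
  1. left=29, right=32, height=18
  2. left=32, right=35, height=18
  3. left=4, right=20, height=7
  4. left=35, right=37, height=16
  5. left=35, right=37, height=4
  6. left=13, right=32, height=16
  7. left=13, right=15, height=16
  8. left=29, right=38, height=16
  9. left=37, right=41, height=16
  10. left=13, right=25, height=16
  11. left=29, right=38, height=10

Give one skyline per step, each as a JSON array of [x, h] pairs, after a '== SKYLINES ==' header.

== SKYLINES ==
[[29,18],[32,0]]
[[29,18],[35,0]]
[[4,7],[20,0],[29,18],[35,0]]
[[4,7],[20,0],[29,18],[35,16],[37,0]]
[[4,7],[20,0],[29,18],[35,16],[37,0]]
[[4,7],[13,16],[29,18],[35,16],[37,0]]
[[4,7],[13,16],[29,18],[35,16],[37,0]]
[[4,7],[13,16],[29,18],[35,16],[38,0]]
[[4,7],[13,16],[29,18],[35,16],[41,0]]
[[4,7],[13,16],[29,18],[35,16],[41,0]]
[[4,7],[13,16],[29,18],[35,16],[41,0]]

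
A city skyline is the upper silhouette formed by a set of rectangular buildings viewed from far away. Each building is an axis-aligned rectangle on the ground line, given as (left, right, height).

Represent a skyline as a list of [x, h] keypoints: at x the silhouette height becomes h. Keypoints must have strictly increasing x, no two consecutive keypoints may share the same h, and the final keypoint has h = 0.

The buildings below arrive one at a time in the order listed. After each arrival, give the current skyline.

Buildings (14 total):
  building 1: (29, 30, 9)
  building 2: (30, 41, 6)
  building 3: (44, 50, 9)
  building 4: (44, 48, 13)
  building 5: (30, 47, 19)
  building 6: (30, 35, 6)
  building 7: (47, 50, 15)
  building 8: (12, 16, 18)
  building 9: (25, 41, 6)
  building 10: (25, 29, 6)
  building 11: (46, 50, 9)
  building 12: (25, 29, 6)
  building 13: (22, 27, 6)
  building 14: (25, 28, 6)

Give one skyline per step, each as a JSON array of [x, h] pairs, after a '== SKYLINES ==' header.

== SKYLINES ==
[[29,9],[30,0]]
[[29,9],[30,6],[41,0]]
[[29,9],[30,6],[41,0],[44,9],[50,0]]
[[29,9],[30,6],[41,0],[44,13],[48,9],[50,0]]
[[29,9],[30,19],[47,13],[48,9],[50,0]]
[[29,9],[30,19],[47,13],[48,9],[50,0]]
[[29,9],[30,19],[47,15],[50,0]]
[[12,18],[16,0],[29,9],[30,19],[47,15],[50,0]]
[[12,18],[16,0],[25,6],[29,9],[30,19],[47,15],[50,0]]
[[12,18],[16,0],[25,6],[29,9],[30,19],[47,15],[50,0]]
[[12,18],[16,0],[25,6],[29,9],[30,19],[47,15],[50,0]]
[[12,18],[16,0],[25,6],[29,9],[30,19],[47,15],[50,0]]
[[12,18],[16,0],[22,6],[29,9],[30,19],[47,15],[50,0]]
[[12,18],[16,0],[22,6],[29,9],[30,19],[47,15],[50,0]]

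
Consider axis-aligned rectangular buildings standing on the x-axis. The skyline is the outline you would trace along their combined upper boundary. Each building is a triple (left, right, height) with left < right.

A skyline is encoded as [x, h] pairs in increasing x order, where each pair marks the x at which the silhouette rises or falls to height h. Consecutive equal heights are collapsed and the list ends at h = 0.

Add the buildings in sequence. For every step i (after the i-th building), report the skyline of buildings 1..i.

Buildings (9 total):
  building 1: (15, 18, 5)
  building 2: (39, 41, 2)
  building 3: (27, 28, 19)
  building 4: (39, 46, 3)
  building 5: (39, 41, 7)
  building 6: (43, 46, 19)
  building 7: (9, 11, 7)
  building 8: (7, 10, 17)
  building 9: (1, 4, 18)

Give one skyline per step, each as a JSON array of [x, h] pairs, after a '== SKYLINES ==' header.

== SKYLINES ==
[[15,5],[18,0]]
[[15,5],[18,0],[39,2],[41,0]]
[[15,5],[18,0],[27,19],[28,0],[39,2],[41,0]]
[[15,5],[18,0],[27,19],[28,0],[39,3],[46,0]]
[[15,5],[18,0],[27,19],[28,0],[39,7],[41,3],[46,0]]
[[15,5],[18,0],[27,19],[28,0],[39,7],[41,3],[43,19],[46,0]]
[[9,7],[11,0],[15,5],[18,0],[27,19],[28,0],[39,7],[41,3],[43,19],[46,0]]
[[7,17],[10,7],[11,0],[15,5],[18,0],[27,19],[28,0],[39,7],[41,3],[43,19],[46,0]]
[[1,18],[4,0],[7,17],[10,7],[11,0],[15,5],[18,0],[27,19],[28,0],[39,7],[41,3],[43,19],[46,0]]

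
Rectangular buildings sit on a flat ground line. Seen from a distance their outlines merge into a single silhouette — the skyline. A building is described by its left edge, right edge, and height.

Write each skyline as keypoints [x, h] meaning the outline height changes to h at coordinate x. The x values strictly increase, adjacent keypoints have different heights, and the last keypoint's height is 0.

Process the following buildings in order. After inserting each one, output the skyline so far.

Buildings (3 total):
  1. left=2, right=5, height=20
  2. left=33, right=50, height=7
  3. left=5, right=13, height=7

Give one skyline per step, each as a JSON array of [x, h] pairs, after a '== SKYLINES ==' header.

== SKYLINES ==
[[2,20],[5,0]]
[[2,20],[5,0],[33,7],[50,0]]
[[2,20],[5,7],[13,0],[33,7],[50,0]]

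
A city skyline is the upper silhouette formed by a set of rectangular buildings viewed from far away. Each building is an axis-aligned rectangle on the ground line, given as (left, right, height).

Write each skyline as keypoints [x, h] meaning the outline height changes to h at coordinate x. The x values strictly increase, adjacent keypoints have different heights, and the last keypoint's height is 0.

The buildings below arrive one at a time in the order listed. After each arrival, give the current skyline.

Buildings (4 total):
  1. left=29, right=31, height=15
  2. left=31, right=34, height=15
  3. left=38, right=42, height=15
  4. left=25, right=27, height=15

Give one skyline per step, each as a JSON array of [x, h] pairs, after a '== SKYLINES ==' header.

== SKYLINES ==
[[29,15],[31,0]]
[[29,15],[34,0]]
[[29,15],[34,0],[38,15],[42,0]]
[[25,15],[27,0],[29,15],[34,0],[38,15],[42,0]]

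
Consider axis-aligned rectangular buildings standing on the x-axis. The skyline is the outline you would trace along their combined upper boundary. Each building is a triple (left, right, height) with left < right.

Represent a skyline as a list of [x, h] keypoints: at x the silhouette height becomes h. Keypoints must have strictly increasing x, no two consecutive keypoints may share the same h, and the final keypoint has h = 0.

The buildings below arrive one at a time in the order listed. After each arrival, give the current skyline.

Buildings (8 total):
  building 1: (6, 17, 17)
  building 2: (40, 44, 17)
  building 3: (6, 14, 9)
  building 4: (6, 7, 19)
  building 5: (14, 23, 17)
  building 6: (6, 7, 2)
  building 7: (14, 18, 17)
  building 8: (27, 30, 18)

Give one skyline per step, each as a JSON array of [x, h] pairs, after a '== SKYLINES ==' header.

== SKYLINES ==
[[6,17],[17,0]]
[[6,17],[17,0],[40,17],[44,0]]
[[6,17],[17,0],[40,17],[44,0]]
[[6,19],[7,17],[17,0],[40,17],[44,0]]
[[6,19],[7,17],[23,0],[40,17],[44,0]]
[[6,19],[7,17],[23,0],[40,17],[44,0]]
[[6,19],[7,17],[23,0],[40,17],[44,0]]
[[6,19],[7,17],[23,0],[27,18],[30,0],[40,17],[44,0]]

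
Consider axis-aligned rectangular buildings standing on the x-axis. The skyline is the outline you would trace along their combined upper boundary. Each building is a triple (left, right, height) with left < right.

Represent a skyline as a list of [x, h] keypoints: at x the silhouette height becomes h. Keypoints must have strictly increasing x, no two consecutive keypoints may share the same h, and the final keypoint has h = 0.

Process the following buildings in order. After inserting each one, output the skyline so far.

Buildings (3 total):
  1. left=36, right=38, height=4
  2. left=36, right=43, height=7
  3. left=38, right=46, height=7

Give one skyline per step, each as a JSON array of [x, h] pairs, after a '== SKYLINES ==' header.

== SKYLINES ==
[[36,4],[38,0]]
[[36,7],[43,0]]
[[36,7],[46,0]]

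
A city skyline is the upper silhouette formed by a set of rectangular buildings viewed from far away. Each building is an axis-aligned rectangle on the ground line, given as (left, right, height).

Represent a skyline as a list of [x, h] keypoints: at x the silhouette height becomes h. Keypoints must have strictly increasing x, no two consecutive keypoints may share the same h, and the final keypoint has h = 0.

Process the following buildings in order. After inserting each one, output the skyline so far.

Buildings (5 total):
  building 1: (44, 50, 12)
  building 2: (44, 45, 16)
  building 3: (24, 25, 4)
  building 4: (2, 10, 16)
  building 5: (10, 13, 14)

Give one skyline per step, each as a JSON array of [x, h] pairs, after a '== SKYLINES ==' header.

== SKYLINES ==
[[44,12],[50,0]]
[[44,16],[45,12],[50,0]]
[[24,4],[25,0],[44,16],[45,12],[50,0]]
[[2,16],[10,0],[24,4],[25,0],[44,16],[45,12],[50,0]]
[[2,16],[10,14],[13,0],[24,4],[25,0],[44,16],[45,12],[50,0]]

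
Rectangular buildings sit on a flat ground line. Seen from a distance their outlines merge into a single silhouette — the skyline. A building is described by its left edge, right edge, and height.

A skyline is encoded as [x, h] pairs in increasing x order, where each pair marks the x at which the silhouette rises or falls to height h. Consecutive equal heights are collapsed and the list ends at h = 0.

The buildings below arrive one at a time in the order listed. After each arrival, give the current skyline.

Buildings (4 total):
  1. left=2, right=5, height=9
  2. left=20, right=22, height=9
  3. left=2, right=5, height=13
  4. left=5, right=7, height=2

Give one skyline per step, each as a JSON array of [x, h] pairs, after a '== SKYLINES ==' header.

== SKYLINES ==
[[2,9],[5,0]]
[[2,9],[5,0],[20,9],[22,0]]
[[2,13],[5,0],[20,9],[22,0]]
[[2,13],[5,2],[7,0],[20,9],[22,0]]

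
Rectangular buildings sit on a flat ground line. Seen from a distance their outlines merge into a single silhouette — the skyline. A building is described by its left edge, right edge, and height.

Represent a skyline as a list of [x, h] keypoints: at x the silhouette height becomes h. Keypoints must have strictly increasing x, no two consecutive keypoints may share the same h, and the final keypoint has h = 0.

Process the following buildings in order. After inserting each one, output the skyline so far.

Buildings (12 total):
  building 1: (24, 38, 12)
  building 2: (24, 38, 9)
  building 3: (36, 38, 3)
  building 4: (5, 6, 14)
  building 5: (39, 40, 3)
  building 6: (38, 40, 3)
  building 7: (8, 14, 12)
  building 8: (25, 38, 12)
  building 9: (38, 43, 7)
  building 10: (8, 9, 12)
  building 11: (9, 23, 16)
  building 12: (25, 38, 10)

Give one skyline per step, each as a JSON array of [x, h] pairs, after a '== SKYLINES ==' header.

== SKYLINES ==
[[24,12],[38,0]]
[[24,12],[38,0]]
[[24,12],[38,0]]
[[5,14],[6,0],[24,12],[38,0]]
[[5,14],[6,0],[24,12],[38,0],[39,3],[40,0]]
[[5,14],[6,0],[24,12],[38,3],[40,0]]
[[5,14],[6,0],[8,12],[14,0],[24,12],[38,3],[40,0]]
[[5,14],[6,0],[8,12],[14,0],[24,12],[38,3],[40,0]]
[[5,14],[6,0],[8,12],[14,0],[24,12],[38,7],[43,0]]
[[5,14],[6,0],[8,12],[14,0],[24,12],[38,7],[43,0]]
[[5,14],[6,0],[8,12],[9,16],[23,0],[24,12],[38,7],[43,0]]
[[5,14],[6,0],[8,12],[9,16],[23,0],[24,12],[38,7],[43,0]]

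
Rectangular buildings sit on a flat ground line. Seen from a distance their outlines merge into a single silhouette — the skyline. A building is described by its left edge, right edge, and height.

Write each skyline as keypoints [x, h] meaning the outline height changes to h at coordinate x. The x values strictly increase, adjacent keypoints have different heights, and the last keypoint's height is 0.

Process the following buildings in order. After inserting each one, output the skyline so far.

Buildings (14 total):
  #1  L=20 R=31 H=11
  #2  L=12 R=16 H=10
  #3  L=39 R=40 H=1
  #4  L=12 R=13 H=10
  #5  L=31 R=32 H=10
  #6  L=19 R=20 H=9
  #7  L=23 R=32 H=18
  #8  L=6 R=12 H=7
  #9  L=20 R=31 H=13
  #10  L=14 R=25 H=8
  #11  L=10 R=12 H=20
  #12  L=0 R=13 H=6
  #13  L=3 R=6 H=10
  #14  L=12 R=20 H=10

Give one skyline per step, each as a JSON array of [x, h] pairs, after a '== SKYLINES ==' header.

== SKYLINES ==
[[20,11],[31,0]]
[[12,10],[16,0],[20,11],[31,0]]
[[12,10],[16,0],[20,11],[31,0],[39,1],[40,0]]
[[12,10],[16,0],[20,11],[31,0],[39,1],[40,0]]
[[12,10],[16,0],[20,11],[31,10],[32,0],[39,1],[40,0]]
[[12,10],[16,0],[19,9],[20,11],[31,10],[32,0],[39,1],[40,0]]
[[12,10],[16,0],[19,9],[20,11],[23,18],[32,0],[39,1],[40,0]]
[[6,7],[12,10],[16,0],[19,9],[20,11],[23,18],[32,0],[39,1],[40,0]]
[[6,7],[12,10],[16,0],[19,9],[20,13],[23,18],[32,0],[39,1],[40,0]]
[[6,7],[12,10],[16,8],[19,9],[20,13],[23,18],[32,0],[39,1],[40,0]]
[[6,7],[10,20],[12,10],[16,8],[19,9],[20,13],[23,18],[32,0],[39,1],[40,0]]
[[0,6],[6,7],[10,20],[12,10],[16,8],[19,9],[20,13],[23,18],[32,0],[39,1],[40,0]]
[[0,6],[3,10],[6,7],[10,20],[12,10],[16,8],[19,9],[20,13],[23,18],[32,0],[39,1],[40,0]]
[[0,6],[3,10],[6,7],[10,20],[12,10],[20,13],[23,18],[32,0],[39,1],[40,0]]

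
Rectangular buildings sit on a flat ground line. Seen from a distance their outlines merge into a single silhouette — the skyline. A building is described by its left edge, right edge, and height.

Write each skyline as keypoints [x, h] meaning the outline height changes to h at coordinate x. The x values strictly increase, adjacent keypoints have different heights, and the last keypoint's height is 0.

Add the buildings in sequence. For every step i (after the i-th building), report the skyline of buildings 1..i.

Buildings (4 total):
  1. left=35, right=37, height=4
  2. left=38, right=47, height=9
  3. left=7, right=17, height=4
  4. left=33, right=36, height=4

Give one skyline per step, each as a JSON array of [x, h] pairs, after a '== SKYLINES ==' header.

== SKYLINES ==
[[35,4],[37,0]]
[[35,4],[37,0],[38,9],[47,0]]
[[7,4],[17,0],[35,4],[37,0],[38,9],[47,0]]
[[7,4],[17,0],[33,4],[37,0],[38,9],[47,0]]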